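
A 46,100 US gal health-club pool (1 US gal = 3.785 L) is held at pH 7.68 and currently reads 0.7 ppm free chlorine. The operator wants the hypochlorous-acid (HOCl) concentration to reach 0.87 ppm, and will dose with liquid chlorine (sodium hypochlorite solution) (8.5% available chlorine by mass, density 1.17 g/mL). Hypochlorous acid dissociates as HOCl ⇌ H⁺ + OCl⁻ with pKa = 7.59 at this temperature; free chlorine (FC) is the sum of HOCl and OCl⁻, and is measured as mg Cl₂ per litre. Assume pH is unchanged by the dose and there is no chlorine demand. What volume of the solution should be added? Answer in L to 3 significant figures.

2.18 L

Volume: 46,100 US gal × 3.785 L/gal = 174,488 L.
[OCl⁻]/[HOCl] = 10^(pH − pKa) = 10^(7.68 − 7.59) = 1.23; fraction as HOCl = 1/(1 + 1.23) = 0.4484.
Free chlorine required for 0.87 ppm HOCl: 0.87 / 0.4484 = 1.94 ppm.
FC to add: 1.94 − 0.7 = 1.24 mg/L as Cl₂.
Cl₂ equivalent: 1.24 mg/L × 174,488 L = 216.4 g.
Product at 8.5% available Cl: 216.4 / 0.085 = 2546 g.
Volume: 2546 g ÷ 1.17 g/mL = 2176 mL.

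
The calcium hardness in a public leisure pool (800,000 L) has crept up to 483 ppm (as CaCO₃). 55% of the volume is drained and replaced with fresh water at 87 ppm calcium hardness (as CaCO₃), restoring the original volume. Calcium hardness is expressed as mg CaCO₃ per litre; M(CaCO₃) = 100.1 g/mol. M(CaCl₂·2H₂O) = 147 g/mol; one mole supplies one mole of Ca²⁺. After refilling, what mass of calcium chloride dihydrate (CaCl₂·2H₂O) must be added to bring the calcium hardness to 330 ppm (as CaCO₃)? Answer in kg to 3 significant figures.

76.1 kg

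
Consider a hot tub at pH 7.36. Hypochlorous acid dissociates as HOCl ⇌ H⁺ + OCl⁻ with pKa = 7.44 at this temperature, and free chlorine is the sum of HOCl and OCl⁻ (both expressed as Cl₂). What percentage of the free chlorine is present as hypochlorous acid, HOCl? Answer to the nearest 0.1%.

[OCl⁻]/[HOCl] = 10^(pH − pKa) = 10^(7.36 − 7.44) = 10^-0.08 = 0.8318.
Fraction as HOCl = 1 / (1 + 0.8318) = 0.5459.

54.6%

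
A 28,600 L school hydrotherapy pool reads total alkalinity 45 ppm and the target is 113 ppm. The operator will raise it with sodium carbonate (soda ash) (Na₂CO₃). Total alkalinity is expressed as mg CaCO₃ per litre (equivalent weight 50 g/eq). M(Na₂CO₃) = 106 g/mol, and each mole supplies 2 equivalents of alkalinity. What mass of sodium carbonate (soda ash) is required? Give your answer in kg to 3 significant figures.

Alkalinity to add: (113 − 45) = 68 mg/L as CaCO₃ × 28,600 L = 1945 g as CaCO₃.
Equivalents: 1945 g ÷ 50 g/eq = 38.9 eq.
Each mole of Na₂CO₃ supplies 2 eq, so 38.9 / 2 = 19.45 mol.
Mass: 19.45 mol × 106 g/mol = 2061 g.

2.06 kg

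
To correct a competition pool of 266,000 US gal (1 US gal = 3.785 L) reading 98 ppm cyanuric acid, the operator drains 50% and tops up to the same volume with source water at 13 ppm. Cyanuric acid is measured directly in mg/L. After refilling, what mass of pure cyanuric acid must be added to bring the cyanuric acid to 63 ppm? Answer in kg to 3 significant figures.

7.55 kg

Volume: 266,000 US gal × 3.785 L/gal = 1,006,810 L.
After draining 50% and refilling: 98 × 0.50 + 13 × 0.50 = 55.5 ppm.
Deficit to target: 63 − 55.5 = 7.5 mg/L.
Mass: 7.5 mg/L × 1,006,810 L = 7551 g cyanuric acid.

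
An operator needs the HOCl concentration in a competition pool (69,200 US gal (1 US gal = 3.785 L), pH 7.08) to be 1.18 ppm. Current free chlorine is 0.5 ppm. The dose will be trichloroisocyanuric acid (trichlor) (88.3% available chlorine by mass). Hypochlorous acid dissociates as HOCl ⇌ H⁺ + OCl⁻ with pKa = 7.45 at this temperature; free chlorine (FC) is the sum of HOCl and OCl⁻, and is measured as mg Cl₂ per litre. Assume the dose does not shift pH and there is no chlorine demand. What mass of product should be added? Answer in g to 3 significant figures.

351 g

Volume: 69,200 US gal × 3.785 L/gal = 261,922 L.
[OCl⁻]/[HOCl] = 10^(pH − pKa) = 10^(7.08 − 7.45) = 0.4266; fraction as HOCl = 1/(1 + 0.4266) = 0.701.
Free chlorine required for 1.18 ppm HOCl: 1.18 / 0.701 = 1.683 ppm.
FC to add: 1.683 − 0.5 = 1.183 mg/L as Cl₂.
Cl₂ equivalent: 1.183 mg/L × 261,922 L = 309.9 g.
Product at 88.3% available Cl: 309.9 / 0.883 = 351 g.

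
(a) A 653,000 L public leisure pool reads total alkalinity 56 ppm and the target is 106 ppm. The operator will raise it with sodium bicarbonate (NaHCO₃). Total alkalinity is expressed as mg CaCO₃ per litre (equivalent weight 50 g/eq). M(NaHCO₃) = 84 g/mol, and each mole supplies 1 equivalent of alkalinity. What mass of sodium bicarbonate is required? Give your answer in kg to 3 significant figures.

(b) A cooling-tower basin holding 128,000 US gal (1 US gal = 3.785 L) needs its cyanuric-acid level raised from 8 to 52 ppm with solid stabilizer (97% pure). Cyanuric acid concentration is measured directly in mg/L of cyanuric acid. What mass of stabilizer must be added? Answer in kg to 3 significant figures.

(a) Alkalinity to add: (106 − 56) = 50 mg/L as CaCO₃ × 653,000 L = 32,650 g as CaCO₃.
(a) Equivalents: 32,650 g ÷ 50 g/eq = 653 eq.
(a) NaHCO₃ supplies 1 eq per mole → 653 mol.
(a) Mass: 653 mol × 84 g/mol = 54,850 g.

(b) Volume: 128,000 US gal × 3.785 L/gal = 484,480 L.
(b) CYA to add: (52 − 8) = 44 mg/L × 484,480 L = 21,320 g cyanuric acid.
(b) At 97% purity: 21,320 / 0.97 = 21,980 g product.

(a) 54.9 kg; (b) 22.0 kg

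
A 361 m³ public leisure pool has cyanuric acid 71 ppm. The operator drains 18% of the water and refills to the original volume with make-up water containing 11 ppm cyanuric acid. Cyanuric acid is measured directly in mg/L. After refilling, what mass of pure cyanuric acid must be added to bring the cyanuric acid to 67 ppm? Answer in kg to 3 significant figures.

2.45 kg

Volume: 361 m³ = 361,000 L.
After draining 18% and refilling: 71 × 0.82 + 11 × 0.18 = 60.2 ppm.
Deficit to target: 67 − 60.2 = 6.8 mg/L.
Mass: 6.8 mg/L × 361,000 L = 2455 g cyanuric acid.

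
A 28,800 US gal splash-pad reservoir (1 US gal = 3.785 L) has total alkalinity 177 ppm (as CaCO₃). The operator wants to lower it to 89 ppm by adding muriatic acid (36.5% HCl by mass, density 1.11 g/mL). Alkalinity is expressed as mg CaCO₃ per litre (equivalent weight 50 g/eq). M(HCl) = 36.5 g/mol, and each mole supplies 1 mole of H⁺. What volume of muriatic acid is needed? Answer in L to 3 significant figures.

17.3 L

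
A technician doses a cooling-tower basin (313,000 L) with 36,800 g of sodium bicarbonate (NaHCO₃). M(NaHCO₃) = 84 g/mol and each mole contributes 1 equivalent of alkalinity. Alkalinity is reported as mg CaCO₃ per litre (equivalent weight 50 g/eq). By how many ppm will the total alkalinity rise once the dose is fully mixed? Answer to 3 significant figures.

70.0 ppm

Moles of NaHCO₃: 36,800 g ÷ 84 g/mol = 438.1 mol → 438.1 eq of alkalinity.
As CaCO₃: 438.1 eq × 50 g/eq = 21,900 g.
Rise: 21,900 g / 313,000 L × 1000 = 69.98 mg/L.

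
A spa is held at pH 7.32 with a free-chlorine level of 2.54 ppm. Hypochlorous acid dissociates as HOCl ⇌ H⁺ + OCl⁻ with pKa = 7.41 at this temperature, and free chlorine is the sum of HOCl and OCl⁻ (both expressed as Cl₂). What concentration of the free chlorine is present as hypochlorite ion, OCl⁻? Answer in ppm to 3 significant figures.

1.14 ppm

[OCl⁻]/[HOCl] = 10^(pH − pKa) = 10^(7.32 − 7.41) = 10^-0.09 = 0.8128.
Fraction as HOCl = 1 / (1 + 0.8128) = 0.5516.
OCl⁻ = (1 − 0.5516) × 2.54 ppm = 1.139 ppm.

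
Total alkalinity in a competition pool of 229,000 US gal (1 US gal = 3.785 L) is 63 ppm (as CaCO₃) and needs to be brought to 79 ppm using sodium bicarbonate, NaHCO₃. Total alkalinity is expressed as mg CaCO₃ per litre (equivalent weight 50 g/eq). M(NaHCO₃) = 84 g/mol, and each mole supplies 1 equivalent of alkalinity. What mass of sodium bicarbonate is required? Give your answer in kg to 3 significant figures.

23.3 kg

Volume: 229,000 US gal × 3.785 L/gal = 866,765 L.
Alkalinity to add: (79 − 63) = 16 mg/L as CaCO₃ × 866,765 L = 13,870 g as CaCO₃.
Equivalents: 13,870 g ÷ 50 g/eq = 277.4 eq.
NaHCO₃ supplies 1 eq per mole → 277.4 mol.
Mass: 277.4 mol × 84 g/mol = 23,300 g.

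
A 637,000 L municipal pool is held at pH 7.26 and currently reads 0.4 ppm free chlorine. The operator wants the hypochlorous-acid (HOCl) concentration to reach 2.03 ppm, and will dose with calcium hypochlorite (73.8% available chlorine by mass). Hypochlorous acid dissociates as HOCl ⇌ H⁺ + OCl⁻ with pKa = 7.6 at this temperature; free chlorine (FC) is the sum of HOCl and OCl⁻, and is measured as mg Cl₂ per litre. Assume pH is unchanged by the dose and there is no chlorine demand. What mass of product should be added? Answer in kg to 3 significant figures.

2.21 kg

[OCl⁻]/[HOCl] = 10^(pH − pKa) = 10^(7.26 − 7.6) = 0.4571; fraction as HOCl = 1/(1 + 0.4571) = 0.6863.
Free chlorine required for 2.03 ppm HOCl: 2.03 / 0.6863 = 2.958 ppm.
FC to add: 2.958 − 0.4 = 2.558 mg/L as Cl₂.
Cl₂ equivalent: 2.558 mg/L × 637,000 L = 1629 g.
Product at 73.8% available Cl: 1629 / 0.738 = 2208 g.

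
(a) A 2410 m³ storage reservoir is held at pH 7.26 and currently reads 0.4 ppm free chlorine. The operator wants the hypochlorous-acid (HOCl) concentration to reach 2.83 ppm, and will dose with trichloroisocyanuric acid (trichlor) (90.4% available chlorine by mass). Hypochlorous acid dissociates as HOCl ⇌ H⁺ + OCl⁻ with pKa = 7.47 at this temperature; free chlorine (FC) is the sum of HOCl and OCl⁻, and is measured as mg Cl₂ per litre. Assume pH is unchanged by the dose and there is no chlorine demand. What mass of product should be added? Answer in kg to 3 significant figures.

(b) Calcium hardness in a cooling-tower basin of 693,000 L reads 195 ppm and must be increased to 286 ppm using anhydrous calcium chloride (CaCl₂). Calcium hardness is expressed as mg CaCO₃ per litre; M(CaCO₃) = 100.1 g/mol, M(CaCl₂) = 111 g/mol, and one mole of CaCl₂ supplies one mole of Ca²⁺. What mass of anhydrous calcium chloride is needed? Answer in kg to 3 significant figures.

(a) Volume: 2410 m³ = 2,410,000 L.
(a) [OCl⁻]/[HOCl] = 10^(pH − pKa) = 10^(7.26 − 7.47) = 0.6166; fraction as HOCl = 1/(1 + 0.6166) = 0.6186.
(a) Free chlorine required for 2.83 ppm HOCl: 2.83 / 0.6186 = 4.575 ppm.
(a) FC to add: 4.575 − 0.4 = 4.175 mg/L as Cl₂.
(a) Cl₂ equivalent: 4.175 mg/L × 2,410,000 L = 10,060 g.
(a) Product at 90.4% available Cl: 10,060 / 0.904 = 11,130 g.

(b) Hardness to add: (286 − 195) = 91 mg/L as CaCO₃ × 693,000 L = 63,060 g as CaCO₃.
(b) Moles of Ca²⁺ (1 mol Ca²⁺ ≡ 1 mol CaCO₃): 63,060 / 100.1 g/mol = 630 mol.
(b) Mass of CaCl₂: 630 × 111 = 69,930 g.

(a) 11.1 kg; (b) 69.9 kg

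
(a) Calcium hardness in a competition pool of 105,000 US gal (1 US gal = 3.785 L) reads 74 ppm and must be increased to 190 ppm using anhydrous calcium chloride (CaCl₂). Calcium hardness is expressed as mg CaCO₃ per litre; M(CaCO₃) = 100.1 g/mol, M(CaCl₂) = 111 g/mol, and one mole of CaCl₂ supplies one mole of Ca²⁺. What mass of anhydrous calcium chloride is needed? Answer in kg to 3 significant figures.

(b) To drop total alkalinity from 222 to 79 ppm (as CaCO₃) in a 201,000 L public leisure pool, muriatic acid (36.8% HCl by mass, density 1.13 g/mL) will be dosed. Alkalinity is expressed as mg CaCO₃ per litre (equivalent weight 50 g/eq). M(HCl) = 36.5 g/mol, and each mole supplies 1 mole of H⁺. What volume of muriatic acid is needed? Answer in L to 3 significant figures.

(a) Volume: 105,000 US gal × 3.785 L/gal = 397,425 L.
(a) Hardness to add: (190 − 74) = 116 mg/L as CaCO₃ × 397,425 L = 46,100 g as CaCO₃.
(a) Moles of Ca²⁺ (1 mol Ca²⁺ ≡ 1 mol CaCO₃): 46,100 / 100.1 g/mol = 460.6 mol.
(a) Mass of CaCl₂: 460.6 × 111 = 51,120 g.

(b) Alkalinity to neutralize: (222 − 79) = 143 mg/L as CaCO₃ × 201,000 L = 28,740 g as CaCO₃.
(b) Equivalents of H⁺ required: 28,740 ÷ 50 g/eq = 574.9 eq = 574.9 mol HCl.
(b) Mass of HCl: 574.9 × 36.5 = 20,980 g.
(b) Mass of 36.8% solution: 20,980 / 0.368 = 57,020 g.
(b) Volume: 57,020 g ÷ 1.13 g/mL = 50,460 mL.

(a) 51.1 kg; (b) 50.5 L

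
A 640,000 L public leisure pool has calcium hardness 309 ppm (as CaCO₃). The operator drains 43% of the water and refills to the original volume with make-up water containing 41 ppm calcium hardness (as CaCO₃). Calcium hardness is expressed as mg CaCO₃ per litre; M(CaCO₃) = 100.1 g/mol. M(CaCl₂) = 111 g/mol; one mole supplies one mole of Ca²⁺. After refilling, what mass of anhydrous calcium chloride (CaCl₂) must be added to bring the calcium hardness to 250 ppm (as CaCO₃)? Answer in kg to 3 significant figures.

39.9 kg

After draining 43% and refilling: 309 × 0.57 + 41 × 0.43 = 193.76 ppm.
Deficit to target: 250 − 193.76 = 56.24 mg/L.
As CaCO₃: 56.24 mg/L × 640,000 L = 35,990 g; ÷ 100.1 = 359.6 mol Ca²⁺.
Mass: 359.6 × 111 = 39,910 g.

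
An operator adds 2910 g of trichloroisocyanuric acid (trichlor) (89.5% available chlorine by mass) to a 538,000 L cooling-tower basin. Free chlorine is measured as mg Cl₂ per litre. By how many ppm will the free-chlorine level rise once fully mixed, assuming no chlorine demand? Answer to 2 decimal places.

Available chlorine delivered: 2910 g × 0.895 = 2604 g as Cl₂.
Concentration rise: 2604 g / 538,000 L = 4.841 mg/L = 4.84 ppm.

4.84 ppm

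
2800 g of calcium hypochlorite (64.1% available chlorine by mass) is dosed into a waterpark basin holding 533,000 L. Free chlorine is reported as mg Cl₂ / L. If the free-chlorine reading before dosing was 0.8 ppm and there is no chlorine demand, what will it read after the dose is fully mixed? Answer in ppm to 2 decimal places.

4.17 ppm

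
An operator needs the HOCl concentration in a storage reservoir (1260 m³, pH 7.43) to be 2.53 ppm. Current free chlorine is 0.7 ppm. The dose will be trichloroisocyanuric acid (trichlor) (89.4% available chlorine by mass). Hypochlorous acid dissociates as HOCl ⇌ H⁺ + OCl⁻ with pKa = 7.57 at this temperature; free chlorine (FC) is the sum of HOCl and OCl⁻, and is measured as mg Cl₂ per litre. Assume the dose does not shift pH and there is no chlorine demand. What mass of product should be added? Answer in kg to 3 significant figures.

5.16 kg

Volume: 1260 m³ = 1,260,000 L.
[OCl⁻]/[HOCl] = 10^(pH − pKa) = 10^(7.43 − 7.57) = 0.7244; fraction as HOCl = 1/(1 + 0.7244) = 0.5799.
Free chlorine required for 2.53 ppm HOCl: 2.53 / 0.5799 = 4.363 ppm.
FC to add: 4.363 − 0.7 = 3.663 mg/L as Cl₂.
Cl₂ equivalent: 3.663 mg/L × 1,260,000 L = 4615 g.
Product at 89.4% available Cl: 4615 / 0.894 = 5162 g.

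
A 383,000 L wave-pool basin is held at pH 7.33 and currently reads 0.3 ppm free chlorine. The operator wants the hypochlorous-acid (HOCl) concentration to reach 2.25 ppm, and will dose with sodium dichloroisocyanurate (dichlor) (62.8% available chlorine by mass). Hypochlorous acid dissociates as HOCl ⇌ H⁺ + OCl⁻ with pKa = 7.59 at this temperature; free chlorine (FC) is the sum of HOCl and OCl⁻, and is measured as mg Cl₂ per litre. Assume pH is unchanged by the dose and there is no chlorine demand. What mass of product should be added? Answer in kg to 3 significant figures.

1.94 kg

[OCl⁻]/[HOCl] = 10^(pH − pKa) = 10^(7.33 − 7.59) = 0.5495; fraction as HOCl = 1/(1 + 0.5495) = 0.6454.
Free chlorine required for 2.25 ppm HOCl: 2.25 / 0.6454 = 3.486 ppm.
FC to add: 3.486 − 0.3 = 3.186 mg/L as Cl₂.
Cl₂ equivalent: 3.186 mg/L × 383,000 L = 1220 g.
Product at 62.8% available Cl: 1220 / 0.628 = 1943 g.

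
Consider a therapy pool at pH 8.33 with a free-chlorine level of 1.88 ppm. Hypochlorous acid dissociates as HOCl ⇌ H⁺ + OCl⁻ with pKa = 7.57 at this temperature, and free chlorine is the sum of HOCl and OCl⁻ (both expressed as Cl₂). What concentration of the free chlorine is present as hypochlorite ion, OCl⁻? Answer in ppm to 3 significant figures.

1.60 ppm

[OCl⁻]/[HOCl] = 10^(pH − pKa) = 10^(8.33 − 7.57) = 10^0.76 = 5.754.
Fraction as HOCl = 1 / (1 + 5.754) = 0.1481.
OCl⁻ = (1 − 0.1481) × 1.88 ppm = 1.602 ppm.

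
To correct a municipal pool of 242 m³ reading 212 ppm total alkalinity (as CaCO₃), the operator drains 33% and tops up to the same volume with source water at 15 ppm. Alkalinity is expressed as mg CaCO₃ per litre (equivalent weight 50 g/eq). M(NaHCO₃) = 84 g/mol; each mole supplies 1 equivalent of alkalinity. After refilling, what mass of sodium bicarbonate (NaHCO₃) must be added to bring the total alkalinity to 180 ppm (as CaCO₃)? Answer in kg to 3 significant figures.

13.4 kg

Volume: 242 m³ = 242,000 L.
After draining 33% and refilling: 212 × 0.67 + 15 × 0.33 = 146.99 ppm.
Deficit to target: 180 − 146.99 = 33.01 mg/L.
As CaCO₃: 33.01 mg/L × 242,000 L = 7988 g; ÷ 50 g/eq ÷ 1 = 159.8 mol NaHCO₃.
Mass: 159.8 × 84 = 13,420 g.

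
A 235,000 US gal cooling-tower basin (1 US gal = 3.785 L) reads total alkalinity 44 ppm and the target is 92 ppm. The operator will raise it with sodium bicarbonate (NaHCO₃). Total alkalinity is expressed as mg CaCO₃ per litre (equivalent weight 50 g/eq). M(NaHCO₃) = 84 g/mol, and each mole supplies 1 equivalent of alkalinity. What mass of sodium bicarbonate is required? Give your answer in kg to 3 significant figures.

71.7 kg

Volume: 235,000 US gal × 3.785 L/gal = 889,475 L.
Alkalinity to add: (92 − 44) = 48 mg/L as CaCO₃ × 889,475 L = 42,690 g as CaCO₃.
Equivalents: 42,690 g ÷ 50 g/eq = 853.9 eq.
NaHCO₃ supplies 1 eq per mole → 853.9 mol.
Mass: 853.9 mol × 84 g/mol = 71,730 g.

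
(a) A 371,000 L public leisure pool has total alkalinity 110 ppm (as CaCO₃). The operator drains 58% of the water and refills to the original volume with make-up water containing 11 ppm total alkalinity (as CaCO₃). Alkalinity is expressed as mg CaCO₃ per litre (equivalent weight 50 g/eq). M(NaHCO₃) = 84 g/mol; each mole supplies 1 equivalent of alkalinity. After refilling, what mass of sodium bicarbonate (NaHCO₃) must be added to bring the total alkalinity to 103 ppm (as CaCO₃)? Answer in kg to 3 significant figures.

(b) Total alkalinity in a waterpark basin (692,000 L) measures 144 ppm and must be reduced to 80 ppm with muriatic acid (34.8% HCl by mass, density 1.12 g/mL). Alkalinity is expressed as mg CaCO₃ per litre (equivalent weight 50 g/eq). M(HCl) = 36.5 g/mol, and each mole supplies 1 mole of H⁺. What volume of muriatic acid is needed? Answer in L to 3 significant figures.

(a) 31.4 kg; (b) 82.9 L

(a) After draining 58% and refilling: 110 × 0.42 + 11 × 0.58 = 52.58 ppm.
(a) Deficit to target: 103 − 52.58 = 50.42 mg/L.
(a) As CaCO₃: 50.42 mg/L × 371,000 L = 18,710 g; ÷ 50 g/eq ÷ 1 = 374.1 mol NaHCO₃.
(a) Mass: 374.1 × 84 = 31,430 g.

(b) Alkalinity to neutralize: (144 − 80) = 64 mg/L as CaCO₃ × 692,000 L = 44,290 g as CaCO₃.
(b) Equivalents of H⁺ required: 44,290 ÷ 50 g/eq = 885.8 eq = 885.8 mol HCl.
(b) Mass of HCl: 885.8 × 36.5 = 32,330 g.
(b) Mass of 34.8% solution: 32,330 / 0.348 = 92,900 g.
(b) Volume: 92,900 g ÷ 1.12 g/mL = 82,950 mL.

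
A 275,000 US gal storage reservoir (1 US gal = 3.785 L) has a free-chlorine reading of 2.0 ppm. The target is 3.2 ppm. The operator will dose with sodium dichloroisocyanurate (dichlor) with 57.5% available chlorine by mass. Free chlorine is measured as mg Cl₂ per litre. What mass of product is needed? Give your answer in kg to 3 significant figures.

2.17 kg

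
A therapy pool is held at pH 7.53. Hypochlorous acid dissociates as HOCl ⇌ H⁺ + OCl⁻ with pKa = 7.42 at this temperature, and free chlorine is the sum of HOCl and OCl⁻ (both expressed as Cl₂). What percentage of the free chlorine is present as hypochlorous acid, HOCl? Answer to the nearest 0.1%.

[OCl⁻]/[HOCl] = 10^(pH − pKa) = 10^(7.53 − 7.42) = 10^0.11 = 1.288.
Fraction as HOCl = 1 / (1 + 1.288) = 0.437.

43.7%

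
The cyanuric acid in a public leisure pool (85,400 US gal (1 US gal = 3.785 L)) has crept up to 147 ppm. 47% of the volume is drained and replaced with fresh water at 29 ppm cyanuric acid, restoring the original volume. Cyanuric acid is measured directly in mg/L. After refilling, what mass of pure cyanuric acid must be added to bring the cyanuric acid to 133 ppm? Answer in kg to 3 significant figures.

Volume: 85,400 US gal × 3.785 L/gal = 323,239 L.
After draining 47% and refilling: 147 × 0.53 + 29 × 0.47 = 91.54 ppm.
Deficit to target: 133 − 91.54 = 41.46 mg/L.
Mass: 41.46 mg/L × 323,239 L = 13,400 g cyanuric acid.

13.4 kg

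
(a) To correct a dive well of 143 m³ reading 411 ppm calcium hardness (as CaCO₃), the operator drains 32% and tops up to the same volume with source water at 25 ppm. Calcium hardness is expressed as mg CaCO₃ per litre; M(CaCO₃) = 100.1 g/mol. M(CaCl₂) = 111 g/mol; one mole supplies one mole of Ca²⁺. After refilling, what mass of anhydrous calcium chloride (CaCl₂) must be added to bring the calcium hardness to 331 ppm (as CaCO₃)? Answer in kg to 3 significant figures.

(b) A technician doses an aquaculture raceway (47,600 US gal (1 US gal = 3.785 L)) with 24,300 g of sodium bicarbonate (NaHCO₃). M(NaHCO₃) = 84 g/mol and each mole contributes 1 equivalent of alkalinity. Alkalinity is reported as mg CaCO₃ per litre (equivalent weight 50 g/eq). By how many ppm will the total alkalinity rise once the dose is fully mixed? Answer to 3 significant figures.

(a) Volume: 143 m³ = 143,000 L.
(a) After draining 32% and refilling: 411 × 0.68 + 25 × 0.32 = 287.48 ppm.
(a) Deficit to target: 331 − 287.48 = 43.52 mg/L.
(a) As CaCO₃: 43.52 mg/L × 143,000 L = 6223 g; ÷ 100.1 = 62.17 mol Ca²⁺.
(a) Mass: 62.17 × 111 = 6901 g.

(b) Volume: 47,600 US gal × 3.785 L/gal = 180,166 L.
(b) Moles of NaHCO₃: 24,300 g ÷ 84 g/mol = 289.3 mol → 289.3 eq of alkalinity.
(b) As CaCO₃: 289.3 eq × 50 g/eq = 14,460 g.
(b) Rise: 14,460 g / 180,166 L × 1000 = 80.28 mg/L.

(a) 6.90 kg; (b) 80.3 ppm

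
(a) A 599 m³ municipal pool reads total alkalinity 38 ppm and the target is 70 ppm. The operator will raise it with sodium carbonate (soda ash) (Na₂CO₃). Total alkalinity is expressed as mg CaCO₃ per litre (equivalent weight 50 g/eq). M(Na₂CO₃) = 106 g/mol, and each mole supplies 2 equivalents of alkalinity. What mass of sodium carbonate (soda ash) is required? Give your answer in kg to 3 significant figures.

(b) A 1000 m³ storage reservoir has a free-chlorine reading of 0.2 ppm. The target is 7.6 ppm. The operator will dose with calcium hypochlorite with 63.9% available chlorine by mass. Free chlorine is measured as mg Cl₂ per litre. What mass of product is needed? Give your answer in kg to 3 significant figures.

(a) 20.3 kg; (b) 11.6 kg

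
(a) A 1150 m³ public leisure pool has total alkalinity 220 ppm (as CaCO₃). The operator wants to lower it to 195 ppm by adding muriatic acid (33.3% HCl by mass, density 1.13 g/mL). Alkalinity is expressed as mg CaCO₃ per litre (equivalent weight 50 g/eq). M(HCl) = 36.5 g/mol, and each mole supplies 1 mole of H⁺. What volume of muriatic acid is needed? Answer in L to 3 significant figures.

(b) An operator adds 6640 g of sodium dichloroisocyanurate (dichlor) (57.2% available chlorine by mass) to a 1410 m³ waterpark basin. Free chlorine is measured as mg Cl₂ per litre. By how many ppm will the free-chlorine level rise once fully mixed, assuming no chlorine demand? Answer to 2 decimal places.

(a) Volume: 1150 m³ = 1,150,000 L.
(a) Alkalinity to neutralize: (220 − 195) = 25 mg/L as CaCO₃ × 1,150,000 L = 28,750 g as CaCO₃.
(a) Equivalents of H⁺ required: 28,750 ÷ 50 g/eq = 575 eq = 575 mol HCl.
(a) Mass of HCl: 575 × 36.5 = 20,990 g.
(a) Mass of 33.3% solution: 20,990 / 0.333 = 63,030 g.
(a) Volume: 63,030 g ÷ 1.13 g/mL = 55,770 mL.

(b) Volume: 1410 m³ = 1,410,000 L.
(b) Available chlorine delivered: 6640 g × 0.572 = 3798 g as Cl₂.
(b) Concentration rise: 3798 g / 1,410,000 L = 2.694 mg/L = 2.69 ppm.

(a) 55.8 L; (b) 2.69 ppm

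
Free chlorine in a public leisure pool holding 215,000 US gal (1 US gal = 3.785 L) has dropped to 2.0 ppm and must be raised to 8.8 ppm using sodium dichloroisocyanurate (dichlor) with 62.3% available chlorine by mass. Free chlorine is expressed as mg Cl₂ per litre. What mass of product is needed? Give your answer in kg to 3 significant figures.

8.88 kg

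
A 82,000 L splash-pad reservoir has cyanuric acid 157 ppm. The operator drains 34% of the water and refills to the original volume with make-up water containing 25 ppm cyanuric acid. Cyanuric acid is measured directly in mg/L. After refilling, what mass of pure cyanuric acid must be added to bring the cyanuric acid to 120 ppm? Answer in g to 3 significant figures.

646 g

After draining 34% and refilling: 157 × 0.66 + 25 × 0.34 = 112.12 ppm.
Deficit to target: 120 − 112.12 = 7.88 mg/L.
Mass: 7.88 mg/L × 82,000 L = 646.2 g cyanuric acid.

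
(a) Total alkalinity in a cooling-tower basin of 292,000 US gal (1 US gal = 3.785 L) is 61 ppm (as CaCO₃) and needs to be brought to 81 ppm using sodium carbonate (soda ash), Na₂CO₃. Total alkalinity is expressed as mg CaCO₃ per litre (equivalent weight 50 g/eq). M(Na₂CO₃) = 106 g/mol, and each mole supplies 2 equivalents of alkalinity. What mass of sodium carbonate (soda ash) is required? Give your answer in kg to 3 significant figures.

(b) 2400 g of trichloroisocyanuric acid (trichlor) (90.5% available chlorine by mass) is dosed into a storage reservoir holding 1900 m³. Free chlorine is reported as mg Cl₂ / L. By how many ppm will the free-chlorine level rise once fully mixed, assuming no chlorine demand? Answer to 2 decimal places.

(a) Volume: 292,000 US gal × 3.785 L/gal = 1,105,220 L.
(a) Alkalinity to add: (81 − 61) = 20 mg/L as CaCO₃ × 1,105,220 L = 22,100 g as CaCO₃.
(a) Equivalents: 22,100 g ÷ 50 g/eq = 442.1 eq.
(a) Each mole of Na₂CO₃ supplies 2 eq, so 442.1 / 2 = 221 mol.
(a) Mass: 221 mol × 106 g/mol = 23,430 g.

(b) Volume: 1900 m³ = 1,900,000 L.
(b) Available chlorine delivered: 2400 g × 0.905 = 2172 g as Cl₂.
(b) Concentration rise: 2172 g / 1,900,000 L = 1.143 mg/L = 1.14 ppm.

(a) 23.4 kg; (b) 1.14 ppm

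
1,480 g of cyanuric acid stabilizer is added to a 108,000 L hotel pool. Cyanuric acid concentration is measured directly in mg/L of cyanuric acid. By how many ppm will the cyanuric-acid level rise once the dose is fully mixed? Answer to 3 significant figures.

Rise: 1,480 g / 108,000 L × 1000 = 13.7 mg/L.

13.7 ppm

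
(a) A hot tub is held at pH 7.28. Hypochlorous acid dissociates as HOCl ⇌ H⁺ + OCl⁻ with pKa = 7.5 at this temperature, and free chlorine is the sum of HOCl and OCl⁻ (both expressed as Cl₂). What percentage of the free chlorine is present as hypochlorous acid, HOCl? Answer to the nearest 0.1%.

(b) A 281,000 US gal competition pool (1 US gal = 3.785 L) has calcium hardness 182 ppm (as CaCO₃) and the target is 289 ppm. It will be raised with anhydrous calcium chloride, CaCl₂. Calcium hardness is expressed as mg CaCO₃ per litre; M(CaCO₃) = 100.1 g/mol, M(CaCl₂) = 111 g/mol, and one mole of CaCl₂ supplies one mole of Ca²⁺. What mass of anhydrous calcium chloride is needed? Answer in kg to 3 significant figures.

(a) [OCl⁻]/[HOCl] = 10^(pH − pKa) = 10^(7.28 − 7.5) = 10^-0.22 = 0.6026.
(a) Fraction as HOCl = 1 / (1 + 0.6026) = 0.624.

(b) Volume: 281,000 US gal × 3.785 L/gal = 1,063,585 L.
(b) Hardness to add: (289 − 182) = 107 mg/L as CaCO₃ × 1,063,585 L = 113,800 g as CaCO₃.
(b) Moles of Ca²⁺ (1 mol Ca²⁺ ≡ 1 mol CaCO₃): 113,800 / 100.1 g/mol = 1137 mol.
(b) Mass of CaCl₂: 1137 × 111 = 126,200 g.

(a) 62.4%; (b) 126 kg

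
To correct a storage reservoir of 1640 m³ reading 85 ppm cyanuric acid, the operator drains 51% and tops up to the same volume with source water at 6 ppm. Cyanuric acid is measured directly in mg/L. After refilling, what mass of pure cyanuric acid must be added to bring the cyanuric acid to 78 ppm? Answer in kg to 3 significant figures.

54.6 kg

Volume: 1640 m³ = 1,640,000 L.
After draining 51% and refilling: 85 × 0.49 + 6 × 0.51 = 44.71 ppm.
Deficit to target: 78 − 44.71 = 33.29 mg/L.
Mass: 33.29 mg/L × 1,640,000 L = 54,600 g cyanuric acid.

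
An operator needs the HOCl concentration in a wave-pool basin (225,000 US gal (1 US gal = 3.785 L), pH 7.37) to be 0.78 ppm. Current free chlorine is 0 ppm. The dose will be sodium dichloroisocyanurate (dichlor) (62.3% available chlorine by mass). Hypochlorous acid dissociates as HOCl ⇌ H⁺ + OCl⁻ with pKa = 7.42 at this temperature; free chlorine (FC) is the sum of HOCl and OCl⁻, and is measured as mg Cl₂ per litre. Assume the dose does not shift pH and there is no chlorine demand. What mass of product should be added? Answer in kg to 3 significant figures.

2.02 kg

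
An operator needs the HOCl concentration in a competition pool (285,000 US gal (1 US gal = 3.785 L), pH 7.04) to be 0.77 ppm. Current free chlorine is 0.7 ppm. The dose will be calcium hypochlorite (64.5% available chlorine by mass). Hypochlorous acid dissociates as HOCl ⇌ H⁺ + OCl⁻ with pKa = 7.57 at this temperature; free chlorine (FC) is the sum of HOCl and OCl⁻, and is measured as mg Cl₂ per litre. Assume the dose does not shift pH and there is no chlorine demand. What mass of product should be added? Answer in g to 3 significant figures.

497 g

Volume: 285,000 US gal × 3.785 L/gal = 1,078,725 L.
[OCl⁻]/[HOCl] = 10^(pH − pKa) = 10^(7.04 − 7.57) = 0.2951; fraction as HOCl = 1/(1 + 0.2951) = 0.7721.
Free chlorine required for 0.77 ppm HOCl: 0.77 / 0.7721 = 0.9972 ppm.
FC to add: 0.9972 − 0.7 = 0.2972 mg/L as Cl₂.
Cl₂ equivalent: 0.2972 mg/L × 1,078,725 L = 320.6 g.
Product at 64.5% available Cl: 320.6 / 0.645 = 497.1 g.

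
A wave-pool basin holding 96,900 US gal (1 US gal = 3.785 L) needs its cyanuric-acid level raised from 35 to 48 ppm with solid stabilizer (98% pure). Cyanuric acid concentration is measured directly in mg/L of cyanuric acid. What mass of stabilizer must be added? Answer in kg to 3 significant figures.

Volume: 96,900 US gal × 3.785 L/gal = 366,766 L.
CYA to add: (48 − 35) = 13 mg/L × 366,766 L = 4768 g cyanuric acid.
At 98% purity: 4768 / 0.98 = 4865 g product.

4.87 kg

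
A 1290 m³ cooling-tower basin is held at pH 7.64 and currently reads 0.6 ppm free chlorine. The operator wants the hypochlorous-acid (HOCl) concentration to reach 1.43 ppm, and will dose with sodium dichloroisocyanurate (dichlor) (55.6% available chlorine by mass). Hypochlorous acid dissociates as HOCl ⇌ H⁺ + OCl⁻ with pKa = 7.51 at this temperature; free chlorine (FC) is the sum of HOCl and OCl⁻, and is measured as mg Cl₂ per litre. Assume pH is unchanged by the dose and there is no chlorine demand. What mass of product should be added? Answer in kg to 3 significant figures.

6.40 kg

Volume: 1290 m³ = 1,290,000 L.
[OCl⁻]/[HOCl] = 10^(pH − pKa) = 10^(7.64 − 7.51) = 1.349; fraction as HOCl = 1/(1 + 1.349) = 0.4257.
Free chlorine required for 1.43 ppm HOCl: 1.43 / 0.4257 = 3.359 ppm.
FC to add: 3.359 − 0.6 = 2.759 mg/L as Cl₂.
Cl₂ equivalent: 2.759 mg/L × 1,290,000 L = 3559 g.
Product at 55.6% available Cl: 3559 / 0.556 = 6401 g.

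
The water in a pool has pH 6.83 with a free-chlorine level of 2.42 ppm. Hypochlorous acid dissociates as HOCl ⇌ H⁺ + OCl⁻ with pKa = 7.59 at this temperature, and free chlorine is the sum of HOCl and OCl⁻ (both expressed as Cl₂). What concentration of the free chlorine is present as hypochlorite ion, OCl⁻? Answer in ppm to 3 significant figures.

0.358 ppm

[OCl⁻]/[HOCl] = 10^(pH − pKa) = 10^(6.83 − 7.59) = 10^-0.76 = 0.1738.
Fraction as HOCl = 1 / (1 + 0.1738) = 0.8519.
OCl⁻ = (1 − 0.8519) × 2.42 ppm = 0.3583 ppm.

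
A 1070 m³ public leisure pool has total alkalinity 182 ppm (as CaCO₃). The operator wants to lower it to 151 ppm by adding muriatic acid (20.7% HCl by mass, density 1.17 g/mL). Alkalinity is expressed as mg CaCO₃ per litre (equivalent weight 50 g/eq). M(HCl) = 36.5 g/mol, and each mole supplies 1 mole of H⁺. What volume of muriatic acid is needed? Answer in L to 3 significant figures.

100 L

Volume: 1070 m³ = 1,070,000 L.
Alkalinity to neutralize: (182 − 151) = 31 mg/L as CaCO₃ × 1,070,000 L = 33,170 g as CaCO₃.
Equivalents of H⁺ required: 33,170 ÷ 50 g/eq = 663.4 eq = 663.4 mol HCl.
Mass of HCl: 663.4 × 36.5 = 24,210 g.
Mass of 20.7% solution: 24,210 / 0.207 = 117,000 g.
Volume: 117,000 g ÷ 1.17 g/mL = 99,980 mL.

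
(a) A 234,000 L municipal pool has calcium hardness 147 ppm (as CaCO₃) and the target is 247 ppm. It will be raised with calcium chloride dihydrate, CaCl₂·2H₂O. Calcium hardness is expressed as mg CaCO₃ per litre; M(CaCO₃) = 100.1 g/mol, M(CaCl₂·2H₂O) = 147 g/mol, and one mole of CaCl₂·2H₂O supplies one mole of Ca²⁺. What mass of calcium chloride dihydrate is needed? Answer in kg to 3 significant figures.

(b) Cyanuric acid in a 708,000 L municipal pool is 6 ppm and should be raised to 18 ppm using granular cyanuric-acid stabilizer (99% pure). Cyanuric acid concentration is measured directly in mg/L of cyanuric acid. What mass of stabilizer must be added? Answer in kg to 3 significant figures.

(a) 34.4 kg; (b) 8.58 kg

(a) Hardness to add: (247 − 147) = 100 mg/L as CaCO₃ × 234,000 L = 23,400 g as CaCO₃.
(a) Moles of Ca²⁺ (1 mol Ca²⁺ ≡ 1 mol CaCO₃): 23,400 / 100.1 g/mol = 233.8 mol.
(a) Mass of CaCl₂·2H₂O: 233.8 × 147 = 34,360 g.

(b) CYA to add: (18 − 6) = 12 mg/L × 708,000 L = 8496 g cyanuric acid.
(b) At 99% purity: 8496 / 0.99 = 8582 g product.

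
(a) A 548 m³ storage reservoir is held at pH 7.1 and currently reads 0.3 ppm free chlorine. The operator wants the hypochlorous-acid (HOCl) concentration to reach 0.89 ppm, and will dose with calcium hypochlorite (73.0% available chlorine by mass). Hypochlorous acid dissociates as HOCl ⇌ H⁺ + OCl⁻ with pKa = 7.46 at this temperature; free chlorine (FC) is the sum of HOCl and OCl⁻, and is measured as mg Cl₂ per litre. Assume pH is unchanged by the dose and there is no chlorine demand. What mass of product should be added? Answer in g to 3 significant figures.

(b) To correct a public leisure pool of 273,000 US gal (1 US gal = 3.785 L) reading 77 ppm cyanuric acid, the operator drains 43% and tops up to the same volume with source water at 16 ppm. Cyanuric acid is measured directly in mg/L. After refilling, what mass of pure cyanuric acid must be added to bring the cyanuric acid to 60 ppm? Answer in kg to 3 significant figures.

(a) Volume: 548 m³ = 548,000 L.
(a) [OCl⁻]/[HOCl] = 10^(pH − pKa) = 10^(7.1 − 7.46) = 0.4365; fraction as HOCl = 1/(1 + 0.4365) = 0.6961.
(a) Free chlorine required for 0.89 ppm HOCl: 0.89 / 0.6961 = 1.278 ppm.
(a) FC to add: 1.278 − 0.3 = 0.9785 mg/L as Cl₂.
(a) Cl₂ equivalent: 0.9785 mg/L × 548,000 L = 536.2 g.
(a) Product at 73.0% available Cl: 536.2 / 0.73 = 734.5 g.

(b) Volume: 273,000 US gal × 3.785 L/gal = 1,033,305 L.
(b) After draining 43% and refilling: 77 × 0.57 + 16 × 0.43 = 50.77 ppm.
(b) Deficit to target: 60 − 50.77 = 9.23 mg/L.
(b) Mass: 9.23 mg/L × 1,033,305 L = 9537 g cyanuric acid.

(a) 735 g; (b) 9.54 kg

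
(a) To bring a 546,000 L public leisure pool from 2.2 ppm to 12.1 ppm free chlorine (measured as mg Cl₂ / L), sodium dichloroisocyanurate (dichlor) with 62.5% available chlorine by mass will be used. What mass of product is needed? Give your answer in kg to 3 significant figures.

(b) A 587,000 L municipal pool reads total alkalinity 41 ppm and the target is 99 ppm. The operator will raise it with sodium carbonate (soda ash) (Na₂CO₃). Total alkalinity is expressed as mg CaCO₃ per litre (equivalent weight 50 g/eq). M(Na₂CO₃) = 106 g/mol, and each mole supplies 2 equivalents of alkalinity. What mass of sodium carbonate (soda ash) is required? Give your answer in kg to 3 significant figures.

(a) 8.65 kg; (b) 36.1 kg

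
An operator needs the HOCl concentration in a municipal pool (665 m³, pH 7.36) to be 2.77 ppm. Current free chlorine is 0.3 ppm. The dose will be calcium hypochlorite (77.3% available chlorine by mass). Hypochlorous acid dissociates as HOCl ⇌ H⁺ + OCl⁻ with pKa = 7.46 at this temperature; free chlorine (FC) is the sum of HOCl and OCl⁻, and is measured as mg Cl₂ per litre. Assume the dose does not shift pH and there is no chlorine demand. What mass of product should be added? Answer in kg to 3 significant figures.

Volume: 665 m³ = 665,000 L.
[OCl⁻]/[HOCl] = 10^(pH − pKa) = 10^(7.36 − 7.46) = 0.7943; fraction as HOCl = 1/(1 + 0.7943) = 0.5573.
Free chlorine required for 2.77 ppm HOCl: 2.77 / 0.5573 = 4.97 ppm.
FC to add: 4.97 − 0.3 = 4.67 mg/L as Cl₂.
Cl₂ equivalent: 4.67 mg/L × 665,000 L = 3106 g.
Product at 77.3% available Cl: 3106 / 0.773 = 4018 g.

4.02 kg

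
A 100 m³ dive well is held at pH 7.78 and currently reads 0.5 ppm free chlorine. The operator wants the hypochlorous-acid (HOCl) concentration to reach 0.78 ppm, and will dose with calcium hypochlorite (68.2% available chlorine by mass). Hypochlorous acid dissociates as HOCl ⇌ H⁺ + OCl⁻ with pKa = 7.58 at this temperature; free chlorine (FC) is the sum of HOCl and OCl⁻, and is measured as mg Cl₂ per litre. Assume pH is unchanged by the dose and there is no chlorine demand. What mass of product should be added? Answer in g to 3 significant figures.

Volume: 100 m³ = 100,000 L.
[OCl⁻]/[HOCl] = 10^(pH − pKa) = 10^(7.78 − 7.58) = 1.585; fraction as HOCl = 1/(1 + 1.585) = 0.3869.
Free chlorine required for 0.78 ppm HOCl: 0.78 / 0.3869 = 2.016 ppm.
FC to add: 2.016 − 0.5 = 1.516 mg/L as Cl₂.
Cl₂ equivalent: 1.516 mg/L × 100,000 L = 151.6 g.
Product at 68.2% available Cl: 151.6 / 0.682 = 222.3 g.

222 g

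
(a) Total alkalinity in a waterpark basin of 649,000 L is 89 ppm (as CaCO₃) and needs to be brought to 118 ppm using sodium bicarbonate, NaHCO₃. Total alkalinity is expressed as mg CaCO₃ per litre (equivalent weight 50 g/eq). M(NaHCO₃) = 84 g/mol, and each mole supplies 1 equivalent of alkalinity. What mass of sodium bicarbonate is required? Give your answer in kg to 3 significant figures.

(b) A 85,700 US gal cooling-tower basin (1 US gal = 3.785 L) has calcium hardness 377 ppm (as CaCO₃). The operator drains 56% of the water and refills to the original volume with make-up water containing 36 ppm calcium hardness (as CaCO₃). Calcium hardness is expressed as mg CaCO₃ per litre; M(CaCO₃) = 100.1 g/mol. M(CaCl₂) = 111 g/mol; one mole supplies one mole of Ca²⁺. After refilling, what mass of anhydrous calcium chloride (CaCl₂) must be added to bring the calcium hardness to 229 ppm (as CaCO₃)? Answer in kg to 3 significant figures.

(a) Alkalinity to add: (118 − 89) = 29 mg/L as CaCO₃ × 649,000 L = 18,820 g as CaCO₃.
(a) Equivalents: 18,820 g ÷ 50 g/eq = 376.4 eq.
(a) NaHCO₃ supplies 1 eq per mole → 376.4 mol.
(a) Mass: 376.4 mol × 84 g/mol = 31,620 g.

(b) Volume: 85,700 US gal × 3.785 L/gal = 324,374 L.
(b) After draining 56% and refilling: 377 × 0.44 + 36 × 0.56 = 186.04 ppm.
(b) Deficit to target: 229 − 186.04 = 42.96 mg/L.
(b) As CaCO₃: 42.96 mg/L × 324,374 L = 13,940 g; ÷ 100.1 = 139.2 mol Ca²⁺.
(b) Mass: 139.2 × 111 = 15,450 g.

(a) 31.6 kg; (b) 15.5 kg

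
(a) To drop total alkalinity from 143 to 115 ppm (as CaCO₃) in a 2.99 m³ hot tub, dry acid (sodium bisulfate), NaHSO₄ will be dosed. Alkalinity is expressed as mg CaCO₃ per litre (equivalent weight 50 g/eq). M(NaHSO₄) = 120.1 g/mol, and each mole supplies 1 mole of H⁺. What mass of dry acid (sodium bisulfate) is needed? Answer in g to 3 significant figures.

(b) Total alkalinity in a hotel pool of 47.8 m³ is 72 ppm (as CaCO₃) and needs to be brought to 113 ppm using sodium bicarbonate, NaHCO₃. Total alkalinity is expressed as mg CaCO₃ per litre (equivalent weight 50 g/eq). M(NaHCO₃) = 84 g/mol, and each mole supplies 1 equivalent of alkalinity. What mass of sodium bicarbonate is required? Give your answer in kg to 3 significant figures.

(a) 201 g; (b) 3.29 kg

(a) Volume: 2.99 m³ = 2,990 L.
(a) Alkalinity to neutralize: (143 − 115) = 28 mg/L as CaCO₃ × 2,990 L = 83.72 g as CaCO₃.
(a) Equivalents of H⁺ required: 83.72 ÷ 50 g/eq = 1.674 eq = 1.674 mol NaHSO₄.
(a) Mass of NaHSO₄: 1.674 × 120.1 = 201.1 g.

(b) Volume: 47.8 m³ = 47,800 L.
(b) Alkalinity to add: (113 − 72) = 41 mg/L as CaCO₃ × 47,800 L = 1960 g as CaCO₃.
(b) Equivalents: 1960 g ÷ 50 g/eq = 39.2 eq.
(b) NaHCO₃ supplies 1 eq per mole → 39.2 mol.
(b) Mass: 39.2 mol × 84 g/mol = 3292 g.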